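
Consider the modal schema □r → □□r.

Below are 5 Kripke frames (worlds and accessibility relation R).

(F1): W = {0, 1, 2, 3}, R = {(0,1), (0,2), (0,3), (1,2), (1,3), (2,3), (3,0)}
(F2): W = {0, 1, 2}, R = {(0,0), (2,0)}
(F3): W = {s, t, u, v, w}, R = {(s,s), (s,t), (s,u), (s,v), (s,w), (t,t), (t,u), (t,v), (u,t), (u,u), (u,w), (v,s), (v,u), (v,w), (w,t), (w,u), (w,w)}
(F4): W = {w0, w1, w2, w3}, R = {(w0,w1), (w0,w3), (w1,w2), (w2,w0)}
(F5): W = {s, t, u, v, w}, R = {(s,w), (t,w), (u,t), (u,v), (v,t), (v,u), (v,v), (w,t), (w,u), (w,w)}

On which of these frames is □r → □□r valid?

(F2)

This is the axiom for transitivity; its first-order frame correspondent is ∀x ∀y ∀z (Rxy ∧ Ryz → Rxz).
(F1): fails — R23 and R30 but not R20.
(F2): holds.
(F3): fails — Rwt and Rtv but not Rwv.
(F4): fails — Rw1w2 and Rw2w0 but not Rw1w0.
(F5): fails — Ruv and Rvu but not Ruu.
Valid on: (F2).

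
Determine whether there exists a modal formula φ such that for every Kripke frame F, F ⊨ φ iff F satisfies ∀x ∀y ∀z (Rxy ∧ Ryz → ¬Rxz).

Not modally definable

If a class were modally definable it would be closed under surjective bounded morphisms (Goldblatt–Thomason).
The 5-cycle (worlds w0,w1,w2,w3,w4 with w0→w1→w2→w3→w4→w0) is intransitive. Mapping every world to a single reflexive point • is a surjective bounded morphism; the reflexive point is not intransitive (R••∧R•• but R••).
So no modal formula (or set of formulas) defines exactly the intransitive frames.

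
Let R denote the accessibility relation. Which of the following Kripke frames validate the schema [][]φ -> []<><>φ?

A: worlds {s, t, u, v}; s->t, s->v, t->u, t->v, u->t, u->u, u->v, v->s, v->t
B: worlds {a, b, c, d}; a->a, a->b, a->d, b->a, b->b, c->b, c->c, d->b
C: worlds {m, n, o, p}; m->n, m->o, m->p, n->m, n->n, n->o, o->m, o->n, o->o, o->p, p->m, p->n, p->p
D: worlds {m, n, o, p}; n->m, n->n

A, B, C

This is the axiom for a generalized confluence (Geach) condition; its first-order frame correspondent is forall x forall z (xRz -> exists w (x R^2 w & z R^2 w)).
A: satisfies the condition.
B: satisfies the condition.
C: satisfies the condition.
D: fails — nRm but no w with nR²w and mR²w.
Valid on: A, B, C.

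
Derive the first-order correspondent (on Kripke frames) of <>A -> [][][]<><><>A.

This is a Sahlqvist (Geach-type) schema ◇^1□^0A → □^3◇^3A.
Minimal-valuation argument: fix x; take any y with xR^1y and any z with xR^3z. Set V(A) to the set of worlds R-reachable from y in exactly 0 steps. Then □^0A holds at y, so the antecedent holds at x; validity forces ◇^3A at z, giving a w with zR^3w and yR^0w.
First-order correspondent: forall x forall y forall z ((xRy & x R^3 z) -> exists w (y = w & z R^3 w)).

forall x forall y forall z ((xRy & x R^3 z) -> exists w (y = w & z R^3 w))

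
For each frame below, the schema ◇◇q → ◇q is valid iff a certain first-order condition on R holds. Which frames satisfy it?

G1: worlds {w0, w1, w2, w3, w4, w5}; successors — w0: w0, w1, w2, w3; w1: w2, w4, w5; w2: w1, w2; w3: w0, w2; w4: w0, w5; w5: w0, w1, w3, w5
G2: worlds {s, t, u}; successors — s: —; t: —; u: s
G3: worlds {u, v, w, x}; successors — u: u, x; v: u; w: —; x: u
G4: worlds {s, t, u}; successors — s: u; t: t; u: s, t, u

G2

Frame correspondent (Sahlqvist): ∀x ∀y ∀z (Rxy ∧ Ryz → Rxz) — i.e. transitivity.
G1: fails — Rw1w5 and Rw5w0 but not Rw1w0.
G2: condition met.
G3: fails — Rxu and Rux but not Rxx.
G4: fails — Rsu and Rut but not Rst.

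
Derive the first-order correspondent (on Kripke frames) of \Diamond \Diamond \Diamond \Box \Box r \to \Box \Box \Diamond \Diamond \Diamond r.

This is a Sahlqvist (Geach-type) schema ◇^3□^2r → □^2◇^3r.
Minimal-valuation argument: fix x; take any y with xR^3y and any z with xR^2z. Set V(r) to the set of worlds R-reachable from y in exactly 2 steps. Then □^2r holds at y, so the antecedent holds at x; validity forces ◇^3r at z, giving a w with zR^3w and yR^2w.
First-order correspondent: \forall x \forall y \forall z ((x R^3 y \wedge x R^2 z) \to \exists w (y R^2 w \wedge z R^3 w)).

\forall x \forall y \forall z ((x R^3 y \wedge x R^2 z) \to \exists w (y R^2 w \wedge z R^3 w))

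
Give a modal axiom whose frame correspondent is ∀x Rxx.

□s → s

A defining formula is □s → s (the T axiom).
Suppose □s→s is valid. At any x set V(s)={w : Rxw}. Then □s holds at x, so s holds at x, i.e. Rxx.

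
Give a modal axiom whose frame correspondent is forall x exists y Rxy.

This is seriality; the standard corresponding axiom is D: □p → ◇p.
Suppose □p→◇p is valid. At any x set V(p)=W. Then □p at x, so ◇p at x, so x has a successor.

□p → ◇p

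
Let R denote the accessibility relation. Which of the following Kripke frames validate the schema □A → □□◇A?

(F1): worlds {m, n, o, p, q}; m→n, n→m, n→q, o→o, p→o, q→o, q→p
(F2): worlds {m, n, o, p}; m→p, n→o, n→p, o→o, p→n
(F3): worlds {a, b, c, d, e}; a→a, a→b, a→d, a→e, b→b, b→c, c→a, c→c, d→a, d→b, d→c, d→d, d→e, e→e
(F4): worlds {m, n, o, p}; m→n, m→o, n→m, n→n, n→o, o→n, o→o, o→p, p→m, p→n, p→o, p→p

Frame correspondent (Sahlqvist): ∀x ∀z (xR²z → ∃w (xRw ∧ zRw)) — i.e. a generalized confluence (Geach) condition.
(F1): fails — mR²q but no w with mRw and qRw.
(F2): fails — pR²o but no w with pRw and oRw.
(F3): fails — cR²e but no w with cRw and eRw.
(F4): ✓.
Valid on: (F4).

(F4)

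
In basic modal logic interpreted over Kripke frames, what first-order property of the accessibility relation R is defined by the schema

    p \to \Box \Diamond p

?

Suppose p→□◇p is valid. Take Rxy and set V(p)={x}. Then p at x, so □◇p at x, so ◇p at y, so some z with Ryz has p; z=x, i.e. Ryx.

symmetry: \forall x \forall y (Rxy \to Ryx)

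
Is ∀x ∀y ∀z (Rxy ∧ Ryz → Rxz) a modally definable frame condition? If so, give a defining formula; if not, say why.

Yes — defined by □r → □□r

Yes: it is transitivity, defined by the 4 schema □r → □□r.
Suppose □r→□□r is valid. Take Rxy, Ryz and set V(r)={w : Rxw}. Then □r at x, so □□r at x, so □r at y, so r at z, i.e. Rxz.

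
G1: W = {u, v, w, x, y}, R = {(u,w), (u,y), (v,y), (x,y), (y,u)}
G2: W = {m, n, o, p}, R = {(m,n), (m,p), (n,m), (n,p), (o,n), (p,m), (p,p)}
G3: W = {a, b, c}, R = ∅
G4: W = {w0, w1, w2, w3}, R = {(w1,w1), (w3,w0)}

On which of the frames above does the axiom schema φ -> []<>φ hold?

G3

Frame correspondent (Sahlqvist): forall x forall y (Rxy -> Ryx) — i.e. symmetry.
G1: fails — Ruw but not Rwu.
G2: fails — Ron but not Rno.
G3: condition met.
G4: fails — Rw3w0 but not Rw0w3.
Valid on: G3.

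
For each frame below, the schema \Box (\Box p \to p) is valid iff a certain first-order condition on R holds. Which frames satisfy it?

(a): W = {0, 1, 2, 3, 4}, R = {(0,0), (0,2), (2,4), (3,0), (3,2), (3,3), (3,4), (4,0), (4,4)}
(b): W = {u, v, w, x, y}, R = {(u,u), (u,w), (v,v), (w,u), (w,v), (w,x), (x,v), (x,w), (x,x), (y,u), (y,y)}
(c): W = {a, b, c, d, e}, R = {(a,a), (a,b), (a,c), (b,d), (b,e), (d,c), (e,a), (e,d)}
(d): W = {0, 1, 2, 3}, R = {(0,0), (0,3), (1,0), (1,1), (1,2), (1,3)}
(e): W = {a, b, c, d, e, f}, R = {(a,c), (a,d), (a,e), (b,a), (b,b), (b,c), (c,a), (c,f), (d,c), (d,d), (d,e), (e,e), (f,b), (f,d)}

Frame correspondent (Sahlqvist): \forall x \forall y (Rxy \to Ryy) — i.e. shift-reflexivity.
(a): fails — R32 but not R22.
(b): fails — Rxw but not Rww.
(c): fails — Rdc but not Rcc.
(d): fails — R12 but not R22.
(e): fails — Rbc but not Rcc.

none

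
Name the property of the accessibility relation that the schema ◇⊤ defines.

◇⊤ holds at w iff w has a successor, so frame-validity of ◇⊤ is exactly seriality. Equivalently via □ψ → ◇ψ:
Suppose □ψ→◇ψ is valid. At any x set V(ψ)=W. Then □ψ at x, so ◇ψ at x, so x has a successor.

seriality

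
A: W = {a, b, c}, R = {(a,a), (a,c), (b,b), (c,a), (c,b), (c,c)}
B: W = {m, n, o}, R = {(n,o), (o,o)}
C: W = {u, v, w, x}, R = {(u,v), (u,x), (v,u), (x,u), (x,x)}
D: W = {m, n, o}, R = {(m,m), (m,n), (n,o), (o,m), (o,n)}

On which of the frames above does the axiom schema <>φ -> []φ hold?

B

Frame correspondent (Sahlqvist): forall x forall y forall z (Rxy & Rxz -> y = z) — i.e. partial functionality.
A: fails — a sees both a and c.
B: satisfies the condition.
C: fails — u sees both v and x.
D: fails — m sees both m and n.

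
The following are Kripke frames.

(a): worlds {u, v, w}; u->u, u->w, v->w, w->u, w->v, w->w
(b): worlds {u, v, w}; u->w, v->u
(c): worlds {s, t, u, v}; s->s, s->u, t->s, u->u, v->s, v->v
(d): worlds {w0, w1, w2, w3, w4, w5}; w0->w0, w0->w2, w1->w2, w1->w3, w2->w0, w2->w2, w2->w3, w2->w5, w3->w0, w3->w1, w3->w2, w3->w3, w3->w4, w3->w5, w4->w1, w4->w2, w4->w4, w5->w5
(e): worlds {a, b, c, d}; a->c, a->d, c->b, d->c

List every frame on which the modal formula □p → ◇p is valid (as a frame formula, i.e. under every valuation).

Frame correspondent (Sahlqvist): ∀x ∃y Rxy — i.e. seriality.
(a): holds.
(b): fails — world w has no successor.
(c): holds.
(d): holds.
(e): fails — world b has no successor.
Valid on: (a), (c), (d).

(a), (c), (d)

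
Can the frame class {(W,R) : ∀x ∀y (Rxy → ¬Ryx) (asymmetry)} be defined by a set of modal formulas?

If a class were modally definable it would be closed under surjective bounded morphisms (Goldblatt–Thomason).
The 5-cycle (worlds 0,1,2,3,4 with 0→1→2→3→4→0) is asymmetric. Mapping every world to a single reflexive point • is a surjective bounded morphism, and the reflexive point is not asymmetric (R•• but asymmetry requires ¬R••).
Hence asymmetry is not modally definable.

No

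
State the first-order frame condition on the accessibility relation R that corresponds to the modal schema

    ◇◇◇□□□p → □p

This is a Sahlqvist (Geach-type) schema ◇^3□^3p → □^1◇^0p.
Minimal-valuation argument: fix x; take any y with xR^3y and any z with xR^1z. Set V(p) to the set of worlds R-reachable from y in exactly 3 steps. Then □^3p holds at y, so the antecedent holds at x; validity forces ◇^0p at z, giving a w with zR^0w and yR^3w.
First-order correspondent: ∀x ∀y ∀z ((xR³y ∧ xRz) → ∃w (yR³w ∧ z = w)).

∀x ∀y ∀z ((xR³y ∧ xRz) → ∃w (yR³w ∧ z = w))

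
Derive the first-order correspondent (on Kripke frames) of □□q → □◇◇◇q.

∀x ∀z (xRz → ∃w (xR²w ∧ zR³w))

This is a Sahlqvist (Geach-type) schema ◇^0□^2q → □^1◇^3q.
First-order correspondent: ∀x ∀z (xRz → ∃w (xR²w ∧ zR³w)).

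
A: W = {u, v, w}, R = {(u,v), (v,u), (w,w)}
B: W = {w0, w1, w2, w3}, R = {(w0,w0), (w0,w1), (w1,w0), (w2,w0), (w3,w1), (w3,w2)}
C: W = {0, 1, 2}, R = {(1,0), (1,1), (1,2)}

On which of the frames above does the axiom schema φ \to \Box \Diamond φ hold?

Frame correspondent (Sahlqvist): \forall x \forall y (Rxy \to Ryx) — i.e. symmetry.
A: satisfies the condition.
B: fails — Rw3w1 but not Rw1w3.
C: fails — R12 but not R21.
Valid on: A.

A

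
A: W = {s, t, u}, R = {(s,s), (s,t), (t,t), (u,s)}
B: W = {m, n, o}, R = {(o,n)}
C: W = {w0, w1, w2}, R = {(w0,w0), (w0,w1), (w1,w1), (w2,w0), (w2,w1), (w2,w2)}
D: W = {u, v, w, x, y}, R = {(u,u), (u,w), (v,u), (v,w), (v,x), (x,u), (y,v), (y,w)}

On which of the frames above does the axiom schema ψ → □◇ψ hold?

The schema corresponds to symmetry: ∀x ∀y (Rxy → Ryx).
A: fails — Rus but not Rsu.
B: fails — Ron but not Rno.
C: fails — Rw0w1 but not Rw1w0.
D: fails — Ruw but not Rwu.
Valid on no frame.

none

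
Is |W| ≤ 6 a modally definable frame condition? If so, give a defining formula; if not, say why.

No — not modally definable

Modal frame validity is preserved under disjoint unions.
Any modal formula valid on each of 7 disjoint one-world frames is valid on their disjoint union (validity is preserved under disjoint unions). Each one-world frame has |W|=1≤6, but the union has |W|=7.
So no modal formula (or set of formulas) defines exactly the |W|≤6 frames.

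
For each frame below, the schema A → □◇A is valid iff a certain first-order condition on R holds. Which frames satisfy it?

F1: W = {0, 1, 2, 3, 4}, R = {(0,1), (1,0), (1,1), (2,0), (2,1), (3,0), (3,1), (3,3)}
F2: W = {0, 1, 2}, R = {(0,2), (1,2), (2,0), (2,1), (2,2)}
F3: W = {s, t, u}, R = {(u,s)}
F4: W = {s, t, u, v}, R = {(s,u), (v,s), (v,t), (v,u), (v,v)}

F2

Frame correspondent (Sahlqvist): ∀x ∀y (Rxy → Ryx) — i.e. symmetry.
F1: fails — R31 but not R13.
F2: satisfies the condition.
F3: fails — Rus but not Rsu.
F4: fails — Rvt but not Rtv.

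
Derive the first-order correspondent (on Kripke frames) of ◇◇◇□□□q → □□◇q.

This is a Sahlqvist (Geach-type) schema ◇^3□^3q → □^2◇^1q.
Minimal-valuation argument: fix x; take any y with xR^3y and any z with xR^2z. Set V(q) to the set of worlds R-reachable from y in exactly 3 steps. Then □^3q holds at y, so the antecedent holds at x; validity forces ◇^1q at z, giving a w with zR^1w and yR^3w.
First-order correspondent: ∀x ∀y ∀z ((xR³y ∧ xR²z) → ∃w (yR³w ∧ zRw)).

∀x ∀y ∀z ((xR³y ∧ xR²z) → ∃w (yR³w ∧ zRw))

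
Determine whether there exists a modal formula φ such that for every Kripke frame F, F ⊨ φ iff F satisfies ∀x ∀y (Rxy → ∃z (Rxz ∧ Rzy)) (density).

Yes — defined by □□r → □r

This is a Sahlqvist condition; the C4 axiom □□r → □r defines it.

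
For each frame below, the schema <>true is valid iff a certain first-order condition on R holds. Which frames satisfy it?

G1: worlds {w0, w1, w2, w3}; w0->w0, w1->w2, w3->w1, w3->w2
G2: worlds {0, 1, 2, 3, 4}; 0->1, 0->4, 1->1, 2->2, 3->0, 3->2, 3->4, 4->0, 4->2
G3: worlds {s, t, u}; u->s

This is the axiom for seriality; its first-order frame correspondent is forall x exists y Rxy.
G1: fails — world w2 has no successor.
G2: satisfies the condition.
G3: fails — world s has no successor.

G2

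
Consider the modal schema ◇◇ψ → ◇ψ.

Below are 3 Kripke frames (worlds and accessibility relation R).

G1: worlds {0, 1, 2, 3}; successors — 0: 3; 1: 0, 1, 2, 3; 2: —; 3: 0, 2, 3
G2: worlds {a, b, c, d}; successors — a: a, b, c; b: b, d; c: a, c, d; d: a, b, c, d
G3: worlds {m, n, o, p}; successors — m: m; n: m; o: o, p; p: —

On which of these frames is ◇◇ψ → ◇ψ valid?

G3

This is the axiom for transitivity; its first-order frame correspondent is ∀x ∀y ∀z (Rxy ∧ Ryz → Rxz).
G1: fails — R03 and R32 but not R02.
G2: fails — Rcd and Rdb but not Rcb.
G3: satisfies the condition.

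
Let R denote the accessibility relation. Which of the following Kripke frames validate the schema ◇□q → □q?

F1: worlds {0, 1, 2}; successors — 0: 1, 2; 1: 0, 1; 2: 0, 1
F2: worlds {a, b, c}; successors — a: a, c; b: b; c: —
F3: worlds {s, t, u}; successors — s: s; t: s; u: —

F3

Frame correspondent (Sahlqvist): ∀x ∀y ∀z (Rxy ∧ Rxz → Ryz) — i.e. the Euclidean property.
F1: fails — R02 and R02 but not R22.
F2: fails — Rac and Raa but not Rca.
F3: condition met.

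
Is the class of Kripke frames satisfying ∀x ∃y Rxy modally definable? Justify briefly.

This is a Sahlqvist condition; the D axiom □q → ◇q defines it.

Yes — defined by □q → ◇q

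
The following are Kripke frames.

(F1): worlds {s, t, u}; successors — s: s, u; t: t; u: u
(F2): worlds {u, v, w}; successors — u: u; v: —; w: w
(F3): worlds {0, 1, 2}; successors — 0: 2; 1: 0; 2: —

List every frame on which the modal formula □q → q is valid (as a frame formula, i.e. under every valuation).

The schema corresponds to reflexivity: ∀x Rxx.
(F1): ✓.
(F2): fails — world v does not see itself.
(F3): fails — world 0 does not see itself.
Valid on: (F1).

(F1)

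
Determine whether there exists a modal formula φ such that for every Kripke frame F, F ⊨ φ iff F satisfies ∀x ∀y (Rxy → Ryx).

Definable; r → □◇r defines it

Yes: it is symmetry, defined by the B schema r → □◇r.
Suppose r→□◇r is valid. Take Rxy and set V(r)={x}. Then r at x, so □◇r at x, so ◇r at y, so some z with Ryz has r; z=x, i.e. Ryx.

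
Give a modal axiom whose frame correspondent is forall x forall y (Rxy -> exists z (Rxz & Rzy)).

The condition is density. The C4 schema □□s → □s defines it.

□□s → □s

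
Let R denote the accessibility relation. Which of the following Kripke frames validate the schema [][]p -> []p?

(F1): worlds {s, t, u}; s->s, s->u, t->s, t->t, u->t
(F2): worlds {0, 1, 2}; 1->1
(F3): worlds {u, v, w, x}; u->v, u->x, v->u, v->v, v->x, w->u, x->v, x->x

The schema corresponds to density: forall x forall y (Rxy -> exists z (Rxz & Rzy)).
(F1): condition met.
(F2): condition met.
(F3): fails — Rwu but no z with Rwz and Rzu.

(F1), (F2)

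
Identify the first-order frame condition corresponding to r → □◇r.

Suppose r→□◇r is valid. Take Rxy and set V(r)={x}. Then r at x, so □◇r at x, so ◇r at y, so some z with Ryz has r; z=x, i.e. Ryx.

Symmetry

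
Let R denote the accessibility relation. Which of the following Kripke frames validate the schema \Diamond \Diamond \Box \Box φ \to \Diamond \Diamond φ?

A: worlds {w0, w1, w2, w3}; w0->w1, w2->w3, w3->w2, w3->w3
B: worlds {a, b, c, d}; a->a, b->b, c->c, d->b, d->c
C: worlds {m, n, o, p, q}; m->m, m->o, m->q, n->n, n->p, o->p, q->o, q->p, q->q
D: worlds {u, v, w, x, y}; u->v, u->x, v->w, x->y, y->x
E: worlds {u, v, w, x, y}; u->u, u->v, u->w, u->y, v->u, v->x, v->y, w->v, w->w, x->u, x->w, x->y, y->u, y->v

A, B, E

The schema corresponds to a generalized confluence (Geach) condition: \forall x \forall y (x R^2 y \to \exists w (y R^2 w \wedge x R^2 w)).
A: holds.
B: holds.
C: fails — mR²o but no w with oR²w and mR²w.
D: fails — uR²w but no t with wR²t and uR²t.
E: holds.
Valid on: A, B, E.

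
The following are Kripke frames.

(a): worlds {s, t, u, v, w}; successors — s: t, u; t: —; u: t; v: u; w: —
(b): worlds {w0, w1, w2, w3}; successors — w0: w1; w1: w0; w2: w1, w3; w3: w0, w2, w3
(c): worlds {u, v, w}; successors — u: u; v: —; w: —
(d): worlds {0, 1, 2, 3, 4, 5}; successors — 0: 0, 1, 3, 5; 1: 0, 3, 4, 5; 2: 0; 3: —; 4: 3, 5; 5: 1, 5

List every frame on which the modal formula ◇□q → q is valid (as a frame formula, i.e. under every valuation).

The schema corresponds to symmetry: ∀x ∀y (Rxy → Ryx).
(a): fails — Rsu but not Rus.
(b): fails — Rw3w0 but not Rw0w3.
(c): holds.
(d): fails — R45 but not R54.

(c)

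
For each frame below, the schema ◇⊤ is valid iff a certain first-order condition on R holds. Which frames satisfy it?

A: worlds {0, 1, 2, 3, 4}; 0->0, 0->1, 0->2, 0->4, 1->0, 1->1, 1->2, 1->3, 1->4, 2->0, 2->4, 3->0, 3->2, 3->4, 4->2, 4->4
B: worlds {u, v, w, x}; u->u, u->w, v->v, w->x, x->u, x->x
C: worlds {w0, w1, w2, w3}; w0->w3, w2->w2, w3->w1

The schema corresponds to seriality: ∀x ∃y Rxy.
A: ✓.
B: ✓.
C: fails — world w1 has no successor.

A, B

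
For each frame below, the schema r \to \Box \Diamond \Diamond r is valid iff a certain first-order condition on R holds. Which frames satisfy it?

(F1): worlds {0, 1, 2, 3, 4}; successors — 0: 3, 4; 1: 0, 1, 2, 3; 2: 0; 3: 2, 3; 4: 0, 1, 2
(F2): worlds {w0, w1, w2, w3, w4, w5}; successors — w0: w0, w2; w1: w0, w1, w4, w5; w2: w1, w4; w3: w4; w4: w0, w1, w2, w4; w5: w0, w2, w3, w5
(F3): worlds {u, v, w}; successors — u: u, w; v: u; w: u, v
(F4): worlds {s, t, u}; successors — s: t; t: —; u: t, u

(F3)

The schema corresponds to a generalized confluence (Geach) condition: \forall x \forall z (xRz \to \exists w (x = w \wedge z R^2 w)).
(F1): fails — 1R2 but no w with 1=w and 2R²w.
(F2): fails — w3Rw4 but no w with w3=w and w4R²w.
(F3): satisfies the condition.
(F4): fails — sRt but no w with s=w and tR²w.
Valid on: (F3).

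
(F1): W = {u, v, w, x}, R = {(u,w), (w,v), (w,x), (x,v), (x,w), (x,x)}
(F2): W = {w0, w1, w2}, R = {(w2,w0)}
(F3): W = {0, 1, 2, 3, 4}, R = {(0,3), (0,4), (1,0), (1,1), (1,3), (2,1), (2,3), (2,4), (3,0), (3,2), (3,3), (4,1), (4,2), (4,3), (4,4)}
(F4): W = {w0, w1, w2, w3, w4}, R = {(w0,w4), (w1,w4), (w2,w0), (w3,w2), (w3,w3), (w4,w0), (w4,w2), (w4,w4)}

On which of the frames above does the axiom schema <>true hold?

(F3), (F4)

The schema corresponds to seriality: forall x exists y Rxy.
(F1): fails — world v has no successor.
(F2): fails — world w0 has no successor.
(F3): condition met.
(F4): condition met.
Valid on: (F3), (F4).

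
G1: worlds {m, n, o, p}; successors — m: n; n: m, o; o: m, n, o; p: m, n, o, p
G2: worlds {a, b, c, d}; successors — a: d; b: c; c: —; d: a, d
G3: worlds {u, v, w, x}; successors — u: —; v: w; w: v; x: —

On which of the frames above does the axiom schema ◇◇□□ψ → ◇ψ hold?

The schema corresponds to a generalized confluence (Geach) condition: ∀x ∀y (xR²y → ∃w (yR²w ∧ xRw)).
G1: fails — mR²m but no w with mR²w and mRw.
G2: holds.
G3: fails — vR²v but no t with vR²t and vRt.

G2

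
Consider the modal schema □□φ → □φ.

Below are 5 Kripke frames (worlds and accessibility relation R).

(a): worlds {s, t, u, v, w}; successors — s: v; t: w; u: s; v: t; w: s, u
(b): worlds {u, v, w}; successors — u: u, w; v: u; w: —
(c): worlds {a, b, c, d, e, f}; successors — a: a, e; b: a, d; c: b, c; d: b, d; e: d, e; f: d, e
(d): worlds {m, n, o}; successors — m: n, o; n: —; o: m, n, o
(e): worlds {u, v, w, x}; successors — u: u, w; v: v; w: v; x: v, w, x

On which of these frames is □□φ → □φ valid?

The schema corresponds to density: ∀x ∀y (Rxy → ∃z (Rxz ∧ Rzy)).
(a): fails — Rwu but no z with Rwz and Rzu.
(b): condition met.
(c): condition met.
(d): condition met.
(e): condition met.
Valid on: (b), (c), (d), (e).

(b), (c), (d), (e)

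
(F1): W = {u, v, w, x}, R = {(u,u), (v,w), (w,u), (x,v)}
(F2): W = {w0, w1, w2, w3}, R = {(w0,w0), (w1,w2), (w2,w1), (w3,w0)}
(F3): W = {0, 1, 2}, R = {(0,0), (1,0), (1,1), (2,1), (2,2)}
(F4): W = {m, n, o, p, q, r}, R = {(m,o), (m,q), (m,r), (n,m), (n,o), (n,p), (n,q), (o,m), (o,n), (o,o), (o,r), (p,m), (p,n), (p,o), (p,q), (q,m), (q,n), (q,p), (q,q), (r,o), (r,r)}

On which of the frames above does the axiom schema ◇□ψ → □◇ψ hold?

(F1), (F2), (F3)

The schema corresponds to convergence: ∀x ∀y ∀z (Rxy ∧ Rxz → ∃w (Ryw ∧ Rzw)).
(F1): holds.
(F2): holds.
(F3): holds.
(F4): fails — Rmr and Rmq but r and q have no common successor.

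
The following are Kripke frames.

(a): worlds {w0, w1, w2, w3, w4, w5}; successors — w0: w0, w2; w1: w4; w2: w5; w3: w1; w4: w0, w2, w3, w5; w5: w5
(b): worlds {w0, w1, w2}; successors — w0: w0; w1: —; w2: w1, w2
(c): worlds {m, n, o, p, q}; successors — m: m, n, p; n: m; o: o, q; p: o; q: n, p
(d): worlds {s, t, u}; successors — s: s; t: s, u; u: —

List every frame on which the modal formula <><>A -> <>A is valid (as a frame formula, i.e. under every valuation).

(b), (d)

Frame correspondent (Sahlqvist): forall x forall y (x R^2 y -> exists w (y = w & xRw)) — i.e. a generalized confluence (Geach) condition.
(a): fails — w0R²w5 but no w with w5=w and w0Rw.
(b): holds.
(c): fails — mR²o but no w with o=w and mRw.
(d): holds.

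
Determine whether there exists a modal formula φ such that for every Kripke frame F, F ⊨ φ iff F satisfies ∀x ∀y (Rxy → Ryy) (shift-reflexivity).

Yes: it is shift-reflexivity, defined by the T□ schema □(□p → p).
Suppose □(□p→p) is valid. Take Rxy and set V(p)={w : Ryw}. Then at y, □p holds; since □(□p→p) at x, □p→p at y, so p at y, i.e. Ryy.

Yes — defined by □(□p → p)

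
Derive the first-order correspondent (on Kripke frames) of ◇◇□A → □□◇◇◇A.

This is a Sahlqvist (Geach-type) schema ◇^2□^1A → □^2◇^3A.
Minimal-valuation argument: fix x; take any y with xR^2y and any z with xR^2z. Set V(A) to the set of worlds R-reachable from y in exactly 1 step. Then □^1A holds at y, so the antecedent holds at x; validity forces ◇^3A at z, giving a w with zR^3w and yR^1w.
First-order correspondent: ∀x ∀y ∀z ((xR²y ∧ xR²z) → ∃w (yRw ∧ zR³w)).

∀x ∀y ∀z ((xR²y ∧ xR²z) → ∃w (yRw ∧ zR³w))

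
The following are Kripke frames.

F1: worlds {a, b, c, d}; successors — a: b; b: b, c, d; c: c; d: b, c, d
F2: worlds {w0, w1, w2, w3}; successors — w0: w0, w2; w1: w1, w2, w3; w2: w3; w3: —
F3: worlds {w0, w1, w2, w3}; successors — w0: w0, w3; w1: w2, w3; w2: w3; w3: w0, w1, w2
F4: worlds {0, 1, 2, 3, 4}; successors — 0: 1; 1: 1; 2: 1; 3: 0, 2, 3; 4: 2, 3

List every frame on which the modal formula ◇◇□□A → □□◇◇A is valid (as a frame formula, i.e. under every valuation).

The schema corresponds to a generalized confluence (Geach) condition: ∀x ∀y ∀z ((xR²y ∧ xR²z) → ∃w (yR²w ∧ zR²w)).
F1: holds.
F2: fails — w0R²w0, w0R²w2 but no w with w0R²w and w2R²w.
F3: holds.
F4: holds.

F1, F3, F4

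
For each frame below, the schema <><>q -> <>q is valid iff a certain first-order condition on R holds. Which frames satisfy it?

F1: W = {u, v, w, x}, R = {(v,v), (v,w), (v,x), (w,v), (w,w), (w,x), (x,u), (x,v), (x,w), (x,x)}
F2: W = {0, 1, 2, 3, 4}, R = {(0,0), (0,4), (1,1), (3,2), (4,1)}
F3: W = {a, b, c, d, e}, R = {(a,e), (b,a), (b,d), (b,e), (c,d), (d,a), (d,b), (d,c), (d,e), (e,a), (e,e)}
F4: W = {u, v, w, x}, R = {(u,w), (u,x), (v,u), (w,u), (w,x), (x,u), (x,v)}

none

The schema corresponds to a generalized confluence (Geach) condition: forall x forall y (x R^2 y -> exists w (y = w & xRw)).
F1: fails — vR²u but no t with u=t and vRt.
F2: fails — 0R²1 but no w with 1=w and 0Rw.
F3: fails — aR²a but no w with a=w and aRw.
F4: fails — uR²u but no t with u=t and uRt.
Valid on no frame.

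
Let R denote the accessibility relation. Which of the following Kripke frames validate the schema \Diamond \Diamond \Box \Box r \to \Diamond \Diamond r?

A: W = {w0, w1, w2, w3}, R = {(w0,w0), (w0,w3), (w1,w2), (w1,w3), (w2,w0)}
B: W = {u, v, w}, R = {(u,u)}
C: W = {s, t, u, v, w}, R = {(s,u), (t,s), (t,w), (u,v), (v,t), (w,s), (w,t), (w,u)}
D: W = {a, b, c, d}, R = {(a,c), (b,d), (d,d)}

This is the axiom for a generalized confluence (Geach) condition; its first-order frame correspondent is \forall x \forall y (x R^2 y \to \exists w (y R^2 w \wedge x R^2 w)).
A: fails — w0R²w3 but no w with w3R²w and w0R²w.
B: satisfies the condition.
C: fails — sR²v but no w* with vR²w* and sR²w*.
D: satisfies the condition.

B, D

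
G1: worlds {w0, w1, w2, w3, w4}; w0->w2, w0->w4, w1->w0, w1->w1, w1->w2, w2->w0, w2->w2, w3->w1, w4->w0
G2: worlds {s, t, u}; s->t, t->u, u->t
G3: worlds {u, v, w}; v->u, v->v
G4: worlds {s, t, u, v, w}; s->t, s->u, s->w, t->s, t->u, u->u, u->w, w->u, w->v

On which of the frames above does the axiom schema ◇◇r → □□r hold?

G2

The schema corresponds to a generalized confluence (Geach) condition: ∀x ∀y ∀z ((xR²y ∧ xR²z) → ∃w (y = w ∧ z = w)).
G1: fails — w0R²w0, w0R²w2 but w0 ≠ w2.
G2: ✓.
G3: fails — vR²u, vR²v but u ≠ v.
G4: fails — sR²s, sR²u but s ≠ u.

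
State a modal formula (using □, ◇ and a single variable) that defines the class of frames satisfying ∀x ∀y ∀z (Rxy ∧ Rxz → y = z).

◇s → □s

A defining formula is ◇s → □s (the CD axiom).
Suppose ◇s→□s is valid. Take Rxy, Rxz and set V(s)={y}. Then ◇s at x, so □s at x, so s at z, i.e. z=y.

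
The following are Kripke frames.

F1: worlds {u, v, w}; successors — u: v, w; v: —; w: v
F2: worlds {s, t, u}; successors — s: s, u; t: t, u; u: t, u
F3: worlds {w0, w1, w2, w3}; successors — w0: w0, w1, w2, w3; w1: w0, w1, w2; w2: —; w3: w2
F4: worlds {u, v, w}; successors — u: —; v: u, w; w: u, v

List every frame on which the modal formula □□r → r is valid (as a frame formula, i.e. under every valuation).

F2

The schema corresponds to a generalized confluence (Geach) condition: ∀x ∃w (xR²w ∧ x = w).
F1: fails — at u but no t with uR²t and u=t.
F2: condition met.
F3: fails — at w2 but no w with w2R²w and w2=w.
F4: fails — at u but no t with uR²t and u=t.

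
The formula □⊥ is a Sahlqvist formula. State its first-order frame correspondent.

This is the Ver axiom.
It corresponds to emptiness of R: ∀x ∀y ¬Rxy.

Emptiness of R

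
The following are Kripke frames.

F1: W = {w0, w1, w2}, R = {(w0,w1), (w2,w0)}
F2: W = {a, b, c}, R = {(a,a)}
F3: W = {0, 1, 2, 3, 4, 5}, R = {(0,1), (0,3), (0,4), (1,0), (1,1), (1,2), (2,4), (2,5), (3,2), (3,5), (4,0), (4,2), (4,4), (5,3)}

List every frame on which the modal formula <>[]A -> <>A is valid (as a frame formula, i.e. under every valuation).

The schema corresponds to a generalized confluence (Geach) condition: forall x forall y (xRy -> exists w (yRw & xRw)).
F1: fails — w0Rw1 but no w with w1Rw and w0Rw.
F2: satisfies the condition.
F3: fails — 0R3 but no w with 3Rw and 0Rw.
Valid on: F2.

F2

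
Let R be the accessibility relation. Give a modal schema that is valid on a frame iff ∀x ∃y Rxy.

A defining formula is □ψ → ◇ψ (the D axiom).
Suppose □ψ→◇ψ is valid. At any x set V(ψ)=W. Then □ψ at x, so ◇ψ at x, so x has a successor.

□ψ → ◇ψ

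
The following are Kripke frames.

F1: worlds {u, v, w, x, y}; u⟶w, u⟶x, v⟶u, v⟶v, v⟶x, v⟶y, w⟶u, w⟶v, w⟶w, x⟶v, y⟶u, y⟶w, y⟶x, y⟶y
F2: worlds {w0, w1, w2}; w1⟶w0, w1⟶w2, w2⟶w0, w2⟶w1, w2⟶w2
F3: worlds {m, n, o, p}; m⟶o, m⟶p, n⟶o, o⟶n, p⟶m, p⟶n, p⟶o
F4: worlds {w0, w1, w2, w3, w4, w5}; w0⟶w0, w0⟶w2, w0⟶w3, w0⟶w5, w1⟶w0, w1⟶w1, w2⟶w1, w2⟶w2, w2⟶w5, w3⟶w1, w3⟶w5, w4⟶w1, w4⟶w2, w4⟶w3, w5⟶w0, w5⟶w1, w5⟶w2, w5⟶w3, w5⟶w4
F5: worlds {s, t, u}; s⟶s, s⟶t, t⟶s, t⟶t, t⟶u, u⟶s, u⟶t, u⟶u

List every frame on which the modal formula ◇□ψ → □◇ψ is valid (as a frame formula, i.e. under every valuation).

F4, F5

Frame correspondent (Sahlqvist): ∀x ∀y ∀z (Rxy ∧ Rxz → ∃w (Ryw ∧ Rzw)) — i.e. convergence.
F1: fails — Rvu and Rvx but u and x have no common successor.
F2: fails — Rw1w2 and Rw1w0 but w2 and w0 have no common successor.
F3: fails — Rpm and Rpo but m and o have no common successor.
F4: satisfies the condition.
F5: satisfies the condition.
Valid on: F4, F5.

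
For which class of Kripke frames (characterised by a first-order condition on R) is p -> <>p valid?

Replacing p by ¬p and contraposing gives the equivalent schema □p → p.
Suppose □p→p is valid. At any x set V(p)={w : Rxw}. Then □p holds at x, so p holds at x, i.e. Rxx.

reflexivity: forall x Rxx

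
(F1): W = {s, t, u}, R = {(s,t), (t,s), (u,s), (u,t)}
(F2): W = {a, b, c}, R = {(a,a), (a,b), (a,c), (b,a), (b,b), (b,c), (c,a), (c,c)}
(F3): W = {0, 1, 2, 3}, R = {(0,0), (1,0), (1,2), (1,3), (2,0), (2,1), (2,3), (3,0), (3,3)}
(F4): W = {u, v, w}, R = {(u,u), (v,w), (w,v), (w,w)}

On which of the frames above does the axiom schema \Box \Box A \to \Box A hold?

(F2), (F4)

Frame correspondent (Sahlqvist): \forall x \forall y (Rxy \to \exists z (Rxz \wedge Rzy)) — i.e. density.
(F1): fails — Rts but no z with Rtz and Rzs.
(F2): holds.
(F3): fails — R12 but no z with R1z and Rz2.
(F4): holds.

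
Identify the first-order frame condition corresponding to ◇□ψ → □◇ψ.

convergence

Suppose ◇□ψ→□◇ψ is valid. Take Rxy, Rxz and set V(ψ)={w : Ryw}. Then □ψ at y so ◇□ψ at x, so □◇ψ at x, so ◇ψ at z, giving w with Rzw and Ryw.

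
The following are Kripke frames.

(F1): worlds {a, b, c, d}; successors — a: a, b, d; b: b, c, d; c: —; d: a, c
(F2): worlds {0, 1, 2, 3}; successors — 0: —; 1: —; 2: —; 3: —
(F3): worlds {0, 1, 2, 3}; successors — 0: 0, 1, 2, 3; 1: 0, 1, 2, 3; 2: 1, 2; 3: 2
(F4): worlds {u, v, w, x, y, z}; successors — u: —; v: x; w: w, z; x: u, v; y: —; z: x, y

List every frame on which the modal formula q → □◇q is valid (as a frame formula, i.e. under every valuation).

(F2)

Frame correspondent (Sahlqvist): ∀x ∀y (Rxy → Ryx) — i.e. symmetry.
(F1): fails — Rbc but not Rcb.
(F2): holds.
(F3): fails — R32 but not R23.
(F4): fails — Rzx but not Rxz.
Valid on: (F2).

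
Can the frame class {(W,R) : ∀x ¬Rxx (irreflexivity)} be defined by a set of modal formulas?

If a class were modally definable it would be closed under surjective bounded morphisms (Goldblatt–Thomason).
The 2-cycle (worlds w0,w1 with w0→w1→w0) is irreflexive, and the map sending every world to a single reflexive point • is a surjective bounded morphism (forth: every edge maps to (•,•); back: every world has a successor). So any modal formula valid on the 2-cycle is also valid on the reflexive point, which is not irreflexive.
So the class is not modally definable.

No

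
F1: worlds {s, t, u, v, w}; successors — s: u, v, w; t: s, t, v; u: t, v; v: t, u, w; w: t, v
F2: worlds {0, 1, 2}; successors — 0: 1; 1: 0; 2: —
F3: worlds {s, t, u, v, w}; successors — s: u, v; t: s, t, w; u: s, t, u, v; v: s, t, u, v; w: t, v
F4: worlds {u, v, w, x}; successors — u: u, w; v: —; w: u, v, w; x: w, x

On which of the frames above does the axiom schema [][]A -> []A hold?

F3, F4

This is the axiom for density; its first-order frame correspondent is forall x forall y (Rxy -> exists z (Rxz & Rzy)).
F1: fails — Rvw but no z with Rvz and Rzw.
F2: fails — R01 but no z with R0z and Rz1.
F3: condition met.
F4: condition met.
Valid on: F3, F4.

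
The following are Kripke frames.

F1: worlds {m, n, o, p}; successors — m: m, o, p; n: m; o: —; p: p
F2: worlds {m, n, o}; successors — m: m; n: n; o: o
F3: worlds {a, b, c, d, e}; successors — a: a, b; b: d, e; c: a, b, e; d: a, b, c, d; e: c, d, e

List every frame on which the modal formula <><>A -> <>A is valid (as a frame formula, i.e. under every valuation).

Frame correspondent (Sahlqvist): forall x forall y forall z (Rxy & Ryz -> Rxz) — i.e. transitivity.
F1: fails — Rnm and Rmo but not Rno.
F2: ✓.
F3: fails — Rdc and Rce but not Rde.

F2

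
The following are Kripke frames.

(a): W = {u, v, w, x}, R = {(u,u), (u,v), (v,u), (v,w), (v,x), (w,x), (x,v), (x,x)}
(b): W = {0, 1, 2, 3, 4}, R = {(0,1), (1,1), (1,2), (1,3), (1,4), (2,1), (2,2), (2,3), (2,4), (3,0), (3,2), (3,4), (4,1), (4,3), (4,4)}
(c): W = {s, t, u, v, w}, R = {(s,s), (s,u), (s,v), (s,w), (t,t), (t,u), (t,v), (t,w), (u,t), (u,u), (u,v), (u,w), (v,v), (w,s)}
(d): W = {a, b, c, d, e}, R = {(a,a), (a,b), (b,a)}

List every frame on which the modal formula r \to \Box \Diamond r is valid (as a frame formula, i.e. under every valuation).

Frame correspondent (Sahlqvist): \forall x \forall y (Rxy \to Ryx) — i.e. symmetry.
(a): fails — Rwx but not Rxw.
(b): fails — R01 but not R10.
(c): fails — Ruv but not Rvu.
(d): satisfies the condition.
Valid on: (d).

(d)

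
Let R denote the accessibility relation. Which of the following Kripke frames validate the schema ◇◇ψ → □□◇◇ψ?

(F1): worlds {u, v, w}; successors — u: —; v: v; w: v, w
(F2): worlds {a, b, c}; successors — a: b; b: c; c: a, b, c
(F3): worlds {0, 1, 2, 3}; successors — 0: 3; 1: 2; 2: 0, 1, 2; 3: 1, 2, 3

none

This is the axiom for a generalized confluence (Geach) condition; its first-order frame correspondent is ∀x ∀y ∀z ((xR²y ∧ xR²z) → ∃w (y = w ∧ zR²w)).
(F1): fails — wR²w, wR²v but no t with w=t and vR²t.
(F2): fails — bR²a, bR²a but no w with a=w and aR²w.
(F3): fails — 0R²3, 0R²1 but no w with 3=w and 1R²w.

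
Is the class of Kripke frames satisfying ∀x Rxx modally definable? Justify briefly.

This is a Sahlqvist condition; the T axiom □r → r defines it.
Suppose □r→r is valid. At any x set V(r)={w : Rxw}. Then □r holds at x, so r holds at x, i.e. Rxx.

Yes, by □r → r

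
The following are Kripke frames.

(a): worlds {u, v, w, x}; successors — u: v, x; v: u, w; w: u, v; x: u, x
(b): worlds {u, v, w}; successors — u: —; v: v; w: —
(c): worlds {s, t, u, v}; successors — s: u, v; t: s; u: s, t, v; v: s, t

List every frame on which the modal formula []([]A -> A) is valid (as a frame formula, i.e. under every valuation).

Frame correspondent (Sahlqvist): forall x forall y (Rxy -> Ryy) — i.e. shift-reflexivity.
(a): fails — Ruv but not Rvv.
(b): condition met.
(c): fails — Ruv but not Rvv.

(b)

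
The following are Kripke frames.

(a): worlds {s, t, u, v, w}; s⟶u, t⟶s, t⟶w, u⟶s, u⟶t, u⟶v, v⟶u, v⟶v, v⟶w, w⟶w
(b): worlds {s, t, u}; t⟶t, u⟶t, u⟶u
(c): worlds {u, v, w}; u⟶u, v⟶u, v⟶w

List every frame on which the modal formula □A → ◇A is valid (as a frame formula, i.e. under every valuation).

(a)

This is the axiom for seriality; its first-order frame correspondent is ∀x ∃y Rxy.
(a): ✓.
(b): fails — world s has no successor.
(c): fails — world w has no successor.
Valid on: (a).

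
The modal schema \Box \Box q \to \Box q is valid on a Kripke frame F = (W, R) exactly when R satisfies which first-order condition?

density: \forall x \forall y (Rxy \to \exists z (Rxz \wedge Rzy))

This is the C4 axiom.
It corresponds to density: \forall x \forall y (Rxy \to \exists z (Rxz \wedge Rzy)).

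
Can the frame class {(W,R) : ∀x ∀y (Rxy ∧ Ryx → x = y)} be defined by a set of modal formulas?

Not definable by any modal formula

Modal frame validity is preserved under surjective bounded morphisms.
The 6-cycle (worlds a,b,c,d,e,f with a→b→c→d→e→f→a) is antisymmetric. Sending even-indexed worlds to a and odd-indexed worlds to b is a surjective bounded morphism onto the two-world frame with a↔b, which is not antisymmetric.
So no modal formula (or set of formulas) defines exactly the antisymmetric frames.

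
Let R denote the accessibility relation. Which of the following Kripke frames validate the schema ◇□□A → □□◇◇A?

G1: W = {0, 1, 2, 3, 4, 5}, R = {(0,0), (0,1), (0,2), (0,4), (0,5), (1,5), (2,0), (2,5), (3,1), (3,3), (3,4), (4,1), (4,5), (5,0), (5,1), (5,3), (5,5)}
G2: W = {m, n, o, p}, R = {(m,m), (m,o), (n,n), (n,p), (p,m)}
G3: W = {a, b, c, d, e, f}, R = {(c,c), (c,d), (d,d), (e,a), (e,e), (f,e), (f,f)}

Frame correspondent (Sahlqvist): ∀x ∀y ∀z ((xRy ∧ xR²z) → ∃w (yR²w ∧ zR²w)) — i.e. a generalized confluence (Geach) condition.
G1: satisfies the condition.
G2: fails — mRm, mR²o but no w with mR²w and oR²w.
G3: fails — eRa, eR²a but no w with aR²w and aR²w.
Valid on: G1.

G1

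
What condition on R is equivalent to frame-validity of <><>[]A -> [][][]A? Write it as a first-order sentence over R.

forall x forall y forall z ((x R^2 y & x R^3 z) -> exists w (yRw & z = w))

This is a Sahlqvist (Geach-type) schema ◇^2□^1A → □^3◇^0A.
Minimal-valuation argument: fix x; take any y with xR^2y and any z with xR^3z. Set V(A) to the set of worlds R-reachable from y in exactly 1 step. Then □^1A holds at y, so the antecedent holds at x; validity forces ◇^0A at z, giving a w with zR^0w and yR^1w.
First-order correspondent: forall x forall y forall z ((x R^2 y & x R^3 z) -> exists w (yRw & z = w)).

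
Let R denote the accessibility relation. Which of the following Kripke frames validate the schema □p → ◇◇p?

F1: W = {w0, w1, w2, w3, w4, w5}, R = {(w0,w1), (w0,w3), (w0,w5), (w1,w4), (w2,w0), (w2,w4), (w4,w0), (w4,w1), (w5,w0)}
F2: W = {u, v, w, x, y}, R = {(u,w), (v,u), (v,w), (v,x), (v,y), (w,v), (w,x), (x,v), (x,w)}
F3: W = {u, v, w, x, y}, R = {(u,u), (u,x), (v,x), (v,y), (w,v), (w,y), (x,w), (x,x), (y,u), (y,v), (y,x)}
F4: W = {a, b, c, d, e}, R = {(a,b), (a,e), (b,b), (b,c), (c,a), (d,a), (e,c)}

Frame correspondent (Sahlqvist): ∀x ∃w (xRw ∧ xR²w) — i.e. a generalized confluence (Geach) condition.
F1: fails — at w0 but no w with w0Rw and w0R²w.
F2: fails — at u but no t with uRt and uR²t.
F3: satisfies the condition.
F4: fails — at c but no w with cRw and cR²w.
Valid on: F3.

F3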